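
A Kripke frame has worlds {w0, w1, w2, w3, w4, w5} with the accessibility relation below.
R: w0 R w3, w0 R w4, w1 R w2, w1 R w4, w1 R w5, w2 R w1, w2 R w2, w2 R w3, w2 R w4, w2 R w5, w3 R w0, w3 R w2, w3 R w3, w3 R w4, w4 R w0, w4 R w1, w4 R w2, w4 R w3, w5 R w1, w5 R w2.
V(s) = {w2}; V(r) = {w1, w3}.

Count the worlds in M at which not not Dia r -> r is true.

2

Let φ = not not Dia r -> r. Evaluate φ at each world:
  w0 (successors {w3, w4}): φ is false.
  w1 (successors {w2, w4, w5}): φ is true.
  w2 (successors {w1, w2, w3, w4, w5}): φ is false.
  w3 (successors {w0, w2, w3, w4}): φ is true.
  w4 (successors {w0, w1, w2, w3}): φ is false.
  w5 (successors {w1, w2}): φ is false.
For instance, at w4:
  At w4: not not Dia r is true, r is false, so not not Dia r -> r is false.
    At w4: not Dia r is false, so not not Dia r is true.
      At w4: Dia r is true, so not Dia r is false.
Satisfying worlds: {w1, w3}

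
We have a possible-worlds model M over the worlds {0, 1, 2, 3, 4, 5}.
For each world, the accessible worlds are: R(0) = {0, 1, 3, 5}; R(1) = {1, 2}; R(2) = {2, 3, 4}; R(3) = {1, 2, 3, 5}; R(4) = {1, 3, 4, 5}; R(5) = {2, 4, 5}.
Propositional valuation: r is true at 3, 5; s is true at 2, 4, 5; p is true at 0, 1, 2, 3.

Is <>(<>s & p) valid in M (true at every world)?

Let φ = <>(<>s & p). Evaluate φ at each world:
  0 (successors {0, 1, 3, 5}): φ is true.
  1 (successors {1, 2}): φ is true.
  2 (successors {2, 3, 4}): φ is true.
  3 (successors {1, 2, 3, 5}): φ is true.
  4 (successors {1, 3, 4, 5}): φ is true.
  5 (successors {2, 4, 5}): φ is true.
For instance, at 0:
  At 0: <>(<>s & p) requires <>s & p at some successor in {0, 1, 3, 5}.
    <>s & p holds at 0, so <>(<>s & p) is true at 0.
      At 0: <>s is true, p is true, so <>s & p is true.

Yes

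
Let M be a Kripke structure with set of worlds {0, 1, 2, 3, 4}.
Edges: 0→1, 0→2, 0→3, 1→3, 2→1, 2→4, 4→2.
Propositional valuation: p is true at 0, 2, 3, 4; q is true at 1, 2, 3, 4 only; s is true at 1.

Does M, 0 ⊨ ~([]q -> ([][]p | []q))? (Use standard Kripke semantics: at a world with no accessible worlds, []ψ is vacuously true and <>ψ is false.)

At 0: []q -> ([][]p | []q) is true, so ~([]q -> ([][]p | []q)) is false.
  At 0: []q is true, [][]p | []q is true, so []q -> ([][]p | []q) is true.
    At 0: []q requires q at every successor {1, 2, 3}.
      At 1: q is true.
      At 2: q is true.
      At 3: q is true.
    So []q is true at 0.
    At 0: [][]p is false, []q is true, so [][]p | []q is true.
      At 0: [][]p requires []p at every successor {1, 2, 3}.
        []p fails at 2, so [][]p is false at 0.
      At 0: []q requires q at every successor {1, 2, 3}.
        At 1: q is true.
        At 2: q is true.
        At 3: q is true.
      So []q is true at 0.

No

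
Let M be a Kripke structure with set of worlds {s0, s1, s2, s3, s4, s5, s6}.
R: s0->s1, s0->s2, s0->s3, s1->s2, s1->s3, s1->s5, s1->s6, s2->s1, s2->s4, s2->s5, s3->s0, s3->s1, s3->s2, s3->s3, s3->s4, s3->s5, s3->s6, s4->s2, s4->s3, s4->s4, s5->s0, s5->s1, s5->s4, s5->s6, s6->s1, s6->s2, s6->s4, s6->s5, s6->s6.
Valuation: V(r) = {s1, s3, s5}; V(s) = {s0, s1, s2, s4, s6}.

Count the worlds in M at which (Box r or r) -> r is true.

Let φ = (Box r or r) -> r. Evaluate φ at each world:
  s0 (successors {s1, s2, s3}): φ is true.
  s1 (successors {s2, s3, s5, s6}): φ is true.
  s2 (successors {s1, s4, s5}): φ is true.
  s3 (successors {s0, s1, s2, s3, s4, s5, s6}): φ is true.
  s4 (successors {s2, s3, s4}): φ is true.
  s5 (successors {s0, s1, s4, s6}): φ is true.
  s6 (successors {s1, s2, s4, s5, s6}): φ is true.
For instance, at s0:
  At s0: Box r or r is false, r is false, so (Box r or r) -> r is true.
    At s0: Box r is false, r is false, so Box r or r is false.
      At s0: Box r requires r at every successor {s1, s2, s3}.
        r fails at s2, so Box r is false at s0.
Satisfying worlds: {s0, s1, s2, s3, s4, s5, s6}

7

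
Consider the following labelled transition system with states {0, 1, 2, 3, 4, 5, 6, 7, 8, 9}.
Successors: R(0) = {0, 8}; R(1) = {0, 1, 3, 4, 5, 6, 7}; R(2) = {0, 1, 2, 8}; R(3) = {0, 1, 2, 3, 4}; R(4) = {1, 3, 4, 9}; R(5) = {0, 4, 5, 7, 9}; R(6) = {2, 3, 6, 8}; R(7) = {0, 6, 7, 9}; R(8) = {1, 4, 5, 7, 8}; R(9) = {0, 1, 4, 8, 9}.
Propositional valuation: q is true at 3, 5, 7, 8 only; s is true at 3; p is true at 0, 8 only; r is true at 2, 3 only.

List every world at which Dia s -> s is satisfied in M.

0, 2, 3, 5, 7, 8, 9

Let φ = Dia s -> s. Evaluate φ at each world:
  0 (successors {0, 8}): φ is true.
  1 (successors {0, 1, 3, 4, 5, 6, 7}): φ is false.
  2 (successors {0, 1, 2, 8}): φ is true.
  3 (successors {0, 1, 2, 3, 4}): φ is true.
  4 (successors {1, 3, 4, 9}): φ is false.
  5 (successors {0, 4, 5, 7, 9}): φ is true.
  6 (successors {2, 3, 6, 8}): φ is false.
  7 (successors {0, 6, 7, 9}): φ is true.
  8 (successors {1, 4, 5, 7, 8}): φ is true.
  9 (successors {0, 1, 4, 8, 9}): φ is true.
For instance, at 5:
  At 5: Dia s is false, s is false, so Dia s -> s is true.
    At 5: Dia s requires s at some successor in {0, 4, 5, 7, 9}.
      At 0: s is false.
      At 4: s is false.
      At 5: s is false.
      At 7: s is false.
      At 9: s is false.
    So Dia s is false at 5.
Satisfying worlds: {0, 2, 3, 5, 7, 8, 9}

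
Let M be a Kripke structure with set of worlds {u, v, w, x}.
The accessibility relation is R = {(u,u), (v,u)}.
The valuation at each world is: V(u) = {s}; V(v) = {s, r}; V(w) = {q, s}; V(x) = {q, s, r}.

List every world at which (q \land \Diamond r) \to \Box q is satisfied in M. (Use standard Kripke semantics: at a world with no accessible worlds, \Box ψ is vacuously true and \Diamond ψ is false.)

u, v, w, x

Let φ = (q \land \Diamond r) \to \Box q. Evaluate φ at each world:
  u (successors {u}): φ is true.
  v (successors {u}): φ is true.
  w (successors ∅): φ is true.
  x (successors ∅): φ is true.
For instance, at v:
  At v: q \land \Diamond r is false, \Box q is false, so (q \land \Diamond r) \to \Box q is true.
    At v: q is false, \Diamond r is false, so q \land \Diamond r is false.
      At v: \Diamond r requires r at some successor in {u}.
        At u: r is false.
      So \Diamond r is false at v.
    At v: \Box q requires q at every successor {u}.
      q fails at u, so \Box q is false at v.
Satisfying worlds: {u, v, w, x}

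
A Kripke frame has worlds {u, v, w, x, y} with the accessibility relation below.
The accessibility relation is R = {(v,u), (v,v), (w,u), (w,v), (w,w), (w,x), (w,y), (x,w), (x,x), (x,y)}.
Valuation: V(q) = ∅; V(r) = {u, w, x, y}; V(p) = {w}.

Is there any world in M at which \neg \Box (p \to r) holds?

No

Let φ = \neg \Box (p \to r). Evaluate φ at each world:
  u (successors ∅): φ is false.
  v (successors {u, v}): φ is false.
  w (successors {u, v, w, x, y}): φ is false.
  x (successors {w, x, y}): φ is false.
  y (successors ∅): φ is false.
For instance, at x:
  At x: \Box (p \to r) is true, so \neg \Box (p \to r) is false.
    At x: \Box (p \to r) requires p \to r at every successor {w, x, y}.
      At w: p \to r is true.
      At x: p \to r is true.
      At y: p \to r is true.
    So \Box (p \to r) is true at x.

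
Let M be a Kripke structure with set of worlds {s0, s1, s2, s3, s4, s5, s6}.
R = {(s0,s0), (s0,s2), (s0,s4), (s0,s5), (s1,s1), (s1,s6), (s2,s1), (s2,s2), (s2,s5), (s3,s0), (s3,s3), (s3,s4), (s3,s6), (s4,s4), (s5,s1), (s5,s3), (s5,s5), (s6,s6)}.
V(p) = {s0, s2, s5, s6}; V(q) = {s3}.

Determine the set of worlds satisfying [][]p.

Let φ = [][]p. Evaluate φ at each world:
  s0 (successors {s0, s2, s4, s5}): φ is false.
  s1 (successors {s1, s6}): φ is false.
  s2 (successors {s1, s2, s5}): φ is false.
  s3 (successors {s0, s3, s4, s6}): φ is false.
  s4 (successors {s4}): φ is false.
  s5 (successors {s1, s3, s5}): φ is false.
  s6 (successors {s6}): φ is true.
For instance, at s5:
  At s5: [][]p requires []p at every successor {s1, s3, s5}.
    []p fails at s1, so [][]p is false at s5.
      At s1: []p requires p at every successor {s1, s6}.
        p fails at s1, so []p is false at s1.
Satisfying worlds: {s6}

s6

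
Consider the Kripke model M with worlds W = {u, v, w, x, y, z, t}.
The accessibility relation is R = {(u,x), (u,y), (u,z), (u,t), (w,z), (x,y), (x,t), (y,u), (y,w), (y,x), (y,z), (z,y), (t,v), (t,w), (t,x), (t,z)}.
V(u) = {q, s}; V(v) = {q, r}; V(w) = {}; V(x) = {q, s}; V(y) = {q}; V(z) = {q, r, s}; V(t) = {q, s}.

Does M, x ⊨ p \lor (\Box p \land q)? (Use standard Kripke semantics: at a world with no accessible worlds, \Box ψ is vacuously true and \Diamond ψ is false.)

Recall that \Box ψ holds at a world iff ψ holds at every accessible world, and \Diamond ψ holds iff ψ holds at some accessible world.
At x: p is false, \Box p \land q is false, so p \lor (\Box p \land q) is false.
  At x: \Box p is false, q is true, so \Box p \land q is false.
    At x: \Box p requires p at every successor {y, t}.
      p fails at y, so \Box p is false at x.

No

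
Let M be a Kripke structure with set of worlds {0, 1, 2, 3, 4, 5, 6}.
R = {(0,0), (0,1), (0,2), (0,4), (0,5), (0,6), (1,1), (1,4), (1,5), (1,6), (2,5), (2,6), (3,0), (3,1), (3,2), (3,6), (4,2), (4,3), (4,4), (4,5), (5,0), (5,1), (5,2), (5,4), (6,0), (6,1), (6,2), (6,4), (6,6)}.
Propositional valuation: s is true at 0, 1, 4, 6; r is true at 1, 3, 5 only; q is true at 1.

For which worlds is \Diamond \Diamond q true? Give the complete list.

Let φ = \Diamond \Diamond q. Evaluate φ at each world:
  0 (successors {0, 1, 2, 4, 5, 6}): φ is true.
  1 (successors {1, 4, 5, 6}): φ is true.
  2 (successors {5, 6}): φ is true.
  3 (successors {0, 1, 2, 6}): φ is true.
  4 (successors {2, 3, 4, 5}): φ is true.
  5 (successors {0, 1, 2, 4}): φ is true.
  6 (successors {0, 1, 2, 4, 6}): φ is true.
For instance, at 6:
  At 6: \Diamond \Diamond q requires \Diamond q at some successor in {0, 1, 2, 4, 6}.
    \Diamond q holds at 0, so \Diamond \Diamond q is true at 6.
      At 0: \Diamond q requires q at some successor in {0, 1, 2, 4, 5, 6}.
        q holds at 1, so \Diamond q is true at 0.
Satisfying worlds: {0, 1, 2, 3, 4, 5, 6}

0, 1, 2, 3, 4, 5, 6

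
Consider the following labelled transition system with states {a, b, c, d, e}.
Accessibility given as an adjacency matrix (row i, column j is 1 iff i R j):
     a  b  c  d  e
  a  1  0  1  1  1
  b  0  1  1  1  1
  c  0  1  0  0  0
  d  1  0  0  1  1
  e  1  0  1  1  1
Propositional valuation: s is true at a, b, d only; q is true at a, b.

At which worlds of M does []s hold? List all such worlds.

c

Let φ = []s. Evaluate φ at each world:
  a (successors {a, c, d, e}): φ is false.
  b (successors {b, c, d, e}): φ is false.
  c (successors {b}): φ is true.
  d (successors {a, d, e}): φ is false.
  e (successors {a, c, d, e}): φ is false.
For instance, at e:
  At e: []s requires s at every successor {a, c, d, e}.
    s fails at c, so []s is false at e.
Satisfying worlds: {c}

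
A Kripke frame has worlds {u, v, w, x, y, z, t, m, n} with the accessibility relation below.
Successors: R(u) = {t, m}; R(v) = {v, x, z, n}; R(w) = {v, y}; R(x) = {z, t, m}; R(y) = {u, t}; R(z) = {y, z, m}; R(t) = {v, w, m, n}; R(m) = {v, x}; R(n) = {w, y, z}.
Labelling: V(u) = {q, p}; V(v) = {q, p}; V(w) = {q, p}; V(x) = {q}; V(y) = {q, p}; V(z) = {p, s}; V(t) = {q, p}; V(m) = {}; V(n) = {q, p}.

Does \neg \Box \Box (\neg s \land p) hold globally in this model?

Yes

Recall that \Box ψ holds at a world iff ψ holds at every accessible world, and \Diamond ψ holds iff ψ holds at some accessible world.
Let φ = \neg \Box \Box (\neg s \land p). Evaluate φ at each world:
  u (successors {t, m}): φ is true.
  v (successors {v, x, z, n}): φ is true.
  w (successors {v, y}): φ is true.
  x (successors {z, t, m}): φ is true.
  y (successors {u, t}): φ is true.
  z (successors {y, z, m}): φ is true.
  t (successors {v, w, m, n}): φ is true.
  m (successors {v, x}): φ is true.
  n (successors {w, y, z}): φ is true.
For instance, at m:
  At m: \Box \Box (\neg s \land p) is false, so \neg \Box \Box (\neg s \land p) is true.
    At m: \Box \Box (\neg s \land p) requires \Box (\neg s \land p) at every successor {v, x}.
      \Box (\neg s \land p) fails at v, so \Box \Box (\neg s \land p) is false at m.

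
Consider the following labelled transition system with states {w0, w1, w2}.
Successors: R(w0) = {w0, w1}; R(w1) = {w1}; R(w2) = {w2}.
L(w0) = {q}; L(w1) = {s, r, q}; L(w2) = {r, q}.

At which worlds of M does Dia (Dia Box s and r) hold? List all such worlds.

w0, w1

Let φ = Dia (Dia Box s and r). Evaluate φ at each world:
  w0 (successors {w0, w1}): φ is true.
  w1 (successors {w1}): φ is true.
  w2 (successors {w2}): φ is false.
For instance, at w0:
  At w0: Dia (Dia Box s and r) requires Dia Box s and r at some successor in {w0, w1}.
    Dia Box s and r holds at w1, so Dia (Dia Box s and r) is true at w0.
      At w1: Dia Box s is true, r is true, so Dia Box s and r is true.
Satisfying worlds: {w0, w1}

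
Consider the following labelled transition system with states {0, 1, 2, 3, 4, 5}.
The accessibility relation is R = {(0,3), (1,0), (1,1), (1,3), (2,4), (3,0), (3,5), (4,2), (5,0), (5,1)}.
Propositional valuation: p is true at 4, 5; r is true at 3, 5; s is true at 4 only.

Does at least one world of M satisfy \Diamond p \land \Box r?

No

Let φ = \Diamond p \land \Box r. Evaluate φ at each world:
  0 (successors {3}): φ is false.
  1 (successors {0, 1, 3}): φ is false.
  2 (successors {4}): φ is false.
  3 (successors {0, 5}): φ is false.
  4 (successors {2}): φ is false.
  5 (successors {0, 1}): φ is false.
For instance, at 3:
  At 3: \Diamond p is true, \Box r is false, so \Diamond p \land \Box r is false.
    At 3: \Diamond p requires p at some successor in {0, 5}.
      p holds at 5, so \Diamond p is true at 3.
    At 3: \Box r requires r at every successor {0, 5}.
      r fails at 0, so \Box r is false at 3.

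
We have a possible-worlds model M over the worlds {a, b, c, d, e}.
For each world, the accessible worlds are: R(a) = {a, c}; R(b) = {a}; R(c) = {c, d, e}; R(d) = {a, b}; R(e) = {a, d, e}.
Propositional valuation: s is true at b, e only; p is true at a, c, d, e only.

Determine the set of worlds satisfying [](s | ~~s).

Recall that []ψ holds at a world iff ψ holds at every accessible world, and <>ψ holds iff ψ holds at some accessible world.
Let φ = [](s | ~~s). Evaluate φ at each world:
  a (successors {a, c}): φ is false.
  b (successors {a}): φ is false.
  c (successors {c, d, e}): φ is false.
  d (successors {a, b}): φ is false.
  e (successors {a, d, e}): φ is false.
For instance, at a:
  At a: [](s | ~~s) requires s | ~~s at every successor {a, c}.
    s | ~~s fails at a, so [](s | ~~s) is false at a.
Satisfying worlds: none.

none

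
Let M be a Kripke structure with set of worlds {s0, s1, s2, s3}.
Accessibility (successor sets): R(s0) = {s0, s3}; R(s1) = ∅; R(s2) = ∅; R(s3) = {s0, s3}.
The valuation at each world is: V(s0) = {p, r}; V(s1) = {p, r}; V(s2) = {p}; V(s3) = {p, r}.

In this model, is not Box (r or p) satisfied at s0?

Recall that Box ψ holds at a world iff ψ holds at every accessible world, and Dia ψ holds iff ψ holds at some accessible world.
At s0: Box (r or p) is true, so not Box (r or p) is false.
  At s0: Box (r or p) requires r or p at every successor {s0, s3}.
    At s0: r or p is true.
    At s3: r or p is true.
  So Box (r or p) is true at s0.

No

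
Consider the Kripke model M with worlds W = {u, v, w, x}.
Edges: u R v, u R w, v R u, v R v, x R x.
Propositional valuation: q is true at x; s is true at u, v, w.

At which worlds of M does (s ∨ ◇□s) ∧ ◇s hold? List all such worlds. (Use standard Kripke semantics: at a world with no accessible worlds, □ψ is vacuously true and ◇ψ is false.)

Let φ = (s ∨ ◇□s) ∧ ◇s. Evaluate φ at each world:
  u (successors {v, w}): φ is true.
  v (successors {u, v}): φ is true.
  w (successors ∅): φ is false.
  x (successors {x}): φ is false.
For instance, at x:
  At x: s ∨ ◇□s is false, ◇s is false, so (s ∨ ◇□s) ∧ ◇s is false.
    At x: s is false, ◇□s is false, so s ∨ ◇□s is false.
      At x: ◇□s requires □s at some successor in {x}.
        At x: □s is false.
      So ◇□s is false at x.
    At x: ◇s requires s at some successor in {x}.
      At x: s is false.
    So ◇s is false at x.
Satisfying worlds: {u, v}

u, v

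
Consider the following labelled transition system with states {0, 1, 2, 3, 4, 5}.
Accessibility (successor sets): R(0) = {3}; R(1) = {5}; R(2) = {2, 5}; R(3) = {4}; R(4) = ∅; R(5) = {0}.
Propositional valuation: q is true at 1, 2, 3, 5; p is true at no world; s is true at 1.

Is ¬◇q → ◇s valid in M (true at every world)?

Recall that ◇ψ holds at a world iff ψ holds at some accessible world.
Let φ = ¬◇q → ◇s. Evaluate φ at each world:
  0 (successors {3}): φ is true.
  1 (successors {5}): φ is true.
  2 (successors {2, 5}): φ is true.
  3 (successors {4}): φ is false.
  4 (successors ∅): φ is false.
  5 (successors {0}): φ is false.
Detail at 3 (counterexample):
  At 3: ¬◇q is true, ◇s is false, so ¬◇q → ◇s is false.
    At 3: ◇q is false, so ¬◇q is true.
      At 3: ◇q requires q at some successor in {4}.
        At 4: q is false.
      So ◇q is false at 3.
    At 3: ◇s requires s at some successor in {4}.
      At 4: s is false.
    So ◇s is false at 3.

No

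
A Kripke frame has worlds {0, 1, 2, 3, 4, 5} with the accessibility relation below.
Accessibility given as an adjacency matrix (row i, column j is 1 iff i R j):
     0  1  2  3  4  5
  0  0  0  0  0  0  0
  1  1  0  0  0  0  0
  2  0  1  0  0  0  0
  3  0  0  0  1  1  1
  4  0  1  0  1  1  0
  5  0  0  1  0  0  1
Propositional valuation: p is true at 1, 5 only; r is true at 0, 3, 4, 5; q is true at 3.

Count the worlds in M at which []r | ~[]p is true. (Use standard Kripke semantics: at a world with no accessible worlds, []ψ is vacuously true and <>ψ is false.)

5

Let φ = []r | ~[]p. Evaluate φ at each world:
  0 (successors ∅): φ is true.
  1 (successors {0}): φ is true.
  2 (successors {1}): φ is false.
  3 (successors {3, 4, 5}): φ is true.
  4 (successors {1, 3, 4}): φ is true.
  5 (successors {2, 5}): φ is true.
For instance, at 4:
  At 4: []r is false, ~[]p is true, so []r | ~[]p is true.
    At 4: []r requires r at every successor {1, 3, 4}.
      r fails at 1, so []r is false at 4.
    At 4: []p is false, so ~[]p is true.
      At 4: []p requires p at every successor {1, 3, 4}.
        p fails at 3, so []p is false at 4.
Satisfying worlds: {0, 1, 3, 4, 5}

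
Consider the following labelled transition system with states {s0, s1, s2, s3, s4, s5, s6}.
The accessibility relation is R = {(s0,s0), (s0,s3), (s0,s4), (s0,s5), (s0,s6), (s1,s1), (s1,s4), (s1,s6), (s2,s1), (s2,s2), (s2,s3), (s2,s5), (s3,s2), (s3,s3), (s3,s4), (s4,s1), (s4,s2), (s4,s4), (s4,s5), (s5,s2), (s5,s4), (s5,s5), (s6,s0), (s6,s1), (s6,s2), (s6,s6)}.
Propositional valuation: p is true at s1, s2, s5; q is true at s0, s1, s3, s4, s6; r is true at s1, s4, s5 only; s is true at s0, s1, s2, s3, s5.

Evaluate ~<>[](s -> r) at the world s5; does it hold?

Yes

At s5: <>[](s -> r) is false, so ~<>[](s -> r) is true.
  At s5: <>[](s -> r) requires [](s -> r) at some successor in {s2, s4, s5}.
    At s2: [](s -> r) is false.
    At s4: [](s -> r) is false.
    At s5: [](s -> r) is false.
  So <>[](s -> r) is false at s5.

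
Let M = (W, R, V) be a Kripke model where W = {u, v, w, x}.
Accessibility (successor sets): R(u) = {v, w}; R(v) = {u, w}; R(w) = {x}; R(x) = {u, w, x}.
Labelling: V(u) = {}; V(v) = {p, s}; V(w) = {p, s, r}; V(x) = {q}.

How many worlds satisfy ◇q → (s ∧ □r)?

2

Recall that □ψ holds at a world iff ψ holds at every accessible world, and ◇ψ holds iff ψ holds at some accessible world.
Let φ = ◇q → (s ∧ □r). Evaluate φ at each world:
  u (successors {v, w}): φ is true.
  v (successors {u, w}): φ is true.
  w (successors {x}): φ is false.
  x (successors {u, w, x}): φ is false.
For instance, at x:
  At x: ◇q is true, s ∧ □r is false, so ◇q → (s ∧ □r) is false.
    At x: ◇q requires q at some successor in {u, w, x}.
      q holds at x, so ◇q is true at x.
    At x: s is false, □r is false, so s ∧ □r is false.
      At x: □r requires r at every successor {u, w, x}.
        r fails at u, so □r is false at x.
Satisfying worlds: {u, v}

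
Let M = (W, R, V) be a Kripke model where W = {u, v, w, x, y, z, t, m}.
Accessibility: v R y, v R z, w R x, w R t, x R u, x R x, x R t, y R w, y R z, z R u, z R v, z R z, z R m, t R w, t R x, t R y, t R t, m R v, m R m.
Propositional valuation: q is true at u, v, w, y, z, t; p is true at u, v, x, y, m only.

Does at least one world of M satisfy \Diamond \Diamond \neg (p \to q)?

Recall that \Diamond ψ holds at a world iff ψ holds at some accessible world.
Let φ = \Diamond \Diamond \neg (p \to q). Evaluate φ at each world:
  u (successors ∅): φ is false.
  v (successors {y, z}): φ is true.
  w (successors {x, t}): φ is true.
  x (successors {u, x, t}): φ is true.
  y (successors {w, z}): φ is true.
  z (successors {u, v, z, m}): φ is true.
  t (successors {w, x, y, t}): φ is true.
  m (successors {v, m}): φ is true.
Detail at v (witness):
  At v: \Diamond \Diamond \neg (p \to q) requires \Diamond \neg (p \to q) at some successor in {y, z}.
    \Diamond \neg (p \to q) holds at z, so \Diamond \Diamond \neg (p \to q) is true at v.
      At z: \Diamond \neg (p \to q) requires \neg (p \to q) at some successor in {u, v, z, m}.
        \neg (p \to q) holds at m, so \Diamond \neg (p \to q) is true at z.

Yes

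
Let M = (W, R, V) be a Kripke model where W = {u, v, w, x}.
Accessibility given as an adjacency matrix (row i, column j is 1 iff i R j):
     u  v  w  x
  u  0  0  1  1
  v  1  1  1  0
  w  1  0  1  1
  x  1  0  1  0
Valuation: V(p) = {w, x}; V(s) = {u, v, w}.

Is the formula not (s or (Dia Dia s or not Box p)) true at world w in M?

Recall that Box ψ holds at a world iff ψ holds at every accessible world, and Dia ψ holds iff ψ holds at some accessible world.
At w: s or (Dia Dia s or not Box p) is true, so not (s or (Dia Dia s or not Box p)) is false.
  At w: s is true, Dia Dia s or not Box p is true, so s or (Dia Dia s or not Box p) is true.
    At w: Dia Dia s is true, not Box p is true, so Dia Dia s or not Box p is true.
      At w: Dia Dia s requires Dia s at some successor in {u, w, x}.
        Dia s holds at u, so Dia Dia s is true at w.
      At w: Box p is false, so not Box p is true.

No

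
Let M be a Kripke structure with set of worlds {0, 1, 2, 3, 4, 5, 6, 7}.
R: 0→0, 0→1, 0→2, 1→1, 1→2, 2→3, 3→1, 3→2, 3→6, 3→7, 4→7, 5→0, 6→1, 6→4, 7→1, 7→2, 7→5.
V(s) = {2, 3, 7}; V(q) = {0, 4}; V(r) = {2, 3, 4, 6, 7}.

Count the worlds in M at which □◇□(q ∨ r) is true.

Recall that □ψ holds at a world iff ψ holds at every accessible world, and ◇ψ holds iff ψ holds at some accessible world.
Let φ = □◇□(q ∨ r). Evaluate φ at each world:
  0 (successors {0, 1, 2}): φ is false.
  1 (successors {1, 2}): φ is false.
  2 (successors {3}): φ is true.
  3 (successors {1, 2, 6, 7}): φ is false.
  4 (successors {7}): φ is true.
  5 (successors {0}): φ is true.
  6 (successors {1, 4}): φ is false.
  7 (successors {1, 2, 5}): φ is false.
For instance, at 6:
  At 6: □◇□(q ∨ r) requires ◇□(q ∨ r) at every successor {1, 4}.
    ◇□(q ∨ r) fails at 4, so □◇□(q ∨ r) is false at 6.
      At 4: ◇□(q ∨ r) requires □(q ∨ r) at some successor in {7}.
        At 7: □(q ∨ r) is false.
      So ◇□(q ∨ r) is false at 4.
Satisfying worlds: {2, 4, 5}

3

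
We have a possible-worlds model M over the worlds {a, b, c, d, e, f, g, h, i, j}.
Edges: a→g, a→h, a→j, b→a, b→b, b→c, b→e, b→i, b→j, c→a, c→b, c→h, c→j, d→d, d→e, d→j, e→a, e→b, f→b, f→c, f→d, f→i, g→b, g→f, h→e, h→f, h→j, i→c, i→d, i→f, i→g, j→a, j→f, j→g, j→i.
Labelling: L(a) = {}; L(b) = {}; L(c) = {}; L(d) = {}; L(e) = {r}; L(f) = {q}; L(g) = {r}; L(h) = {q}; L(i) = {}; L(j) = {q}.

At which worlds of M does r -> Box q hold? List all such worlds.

a, b, c, d, f, h, i, j

Let φ = r -> Box q. Evaluate φ at each world:
  a (successors {g, h, j}): φ is true.
  b (successors {a, b, c, e, i, j}): φ is true.
  c (successors {a, b, h, j}): φ is true.
  d (successors {d, e, j}): φ is true.
  e (successors {a, b}): φ is false.
  f (successors {b, c, d, i}): φ is true.
  g (successors {b, f}): φ is false.
  h (successors {e, f, j}): φ is true.
  i (successors {c, d, f, g}): φ is true.
  j (successors {a, f, g, i}): φ is true.
For instance, at g:
  At g: r is true, Box q is false, so r -> Box q is false.
    At g: Box q requires q at every successor {b, f}.
      q fails at b, so Box q is false at g.
Satisfying worlds: {a, b, c, d, f, h, i, j}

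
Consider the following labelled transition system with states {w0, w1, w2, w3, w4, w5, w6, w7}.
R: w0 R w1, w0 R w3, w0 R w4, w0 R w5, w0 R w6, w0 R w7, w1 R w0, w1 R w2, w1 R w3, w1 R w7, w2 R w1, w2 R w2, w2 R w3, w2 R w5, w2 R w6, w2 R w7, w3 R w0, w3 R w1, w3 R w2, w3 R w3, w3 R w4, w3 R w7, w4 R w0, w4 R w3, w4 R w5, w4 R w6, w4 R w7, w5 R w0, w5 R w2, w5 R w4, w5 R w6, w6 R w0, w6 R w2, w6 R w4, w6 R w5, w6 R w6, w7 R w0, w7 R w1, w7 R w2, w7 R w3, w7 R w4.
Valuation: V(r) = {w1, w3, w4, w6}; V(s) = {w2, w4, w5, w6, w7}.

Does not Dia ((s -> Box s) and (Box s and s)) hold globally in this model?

Let φ = not Dia ((s -> Box s) and (Box s and s)). Evaluate φ at each world:
  w0 (successors {w1, w3, w4, w5, w6, w7}): φ is true.
  w1 (successors {w0, w2, w3, w7}): φ is true.
  w2 (successors {w1, w2, w3, w5, w6, w7}): φ is true.
  w3 (successors {w0, w1, w2, w3, w4, w7}): φ is true.
  w4 (successors {w0, w3, w5, w6, w7}): φ is true.
  w5 (successors {w0, w2, w4, w6}): φ is true.
  w6 (successors {w0, w2, w4, w5, w6}): φ is true.
  w7 (successors {w0, w1, w2, w3, w4}): φ is true.
For instance, at w1:
  At w1: Dia ((s -> Box s) and (Box s and s)) is false, so not Dia ((s -> Box s) and (Box s and s)) is true.
    At w1: Dia ((s -> Box s) and (Box s and s)) requires (s -> Box s) and (Box s and s) at some successor in {w0, w2, w3, w7}.
      At w0: (s -> Box s) and (Box s and s) is false.
      At w2: (s -> Box s) and (Box s and s) is false.
      At w3: (s -> Box s) and (Box s and s) is false.
      At w7: (s -> Box s) and (Box s and s) is false.
    So Dia ((s -> Box s) and (Box s and s)) is false at w1.

Yes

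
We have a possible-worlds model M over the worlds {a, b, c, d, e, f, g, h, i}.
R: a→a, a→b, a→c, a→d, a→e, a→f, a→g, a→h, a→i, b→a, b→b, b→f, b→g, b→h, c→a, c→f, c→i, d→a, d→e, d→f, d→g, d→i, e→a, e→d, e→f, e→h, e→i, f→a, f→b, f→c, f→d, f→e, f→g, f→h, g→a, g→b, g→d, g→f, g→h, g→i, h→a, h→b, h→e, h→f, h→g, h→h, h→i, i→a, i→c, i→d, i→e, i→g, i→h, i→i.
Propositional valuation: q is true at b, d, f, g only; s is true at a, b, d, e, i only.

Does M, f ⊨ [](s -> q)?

At f: [](s -> q) requires s -> q at every successor {a, b, c, d, e, g, h}.
  s -> q fails at a, so [](s -> q) is false at f.

No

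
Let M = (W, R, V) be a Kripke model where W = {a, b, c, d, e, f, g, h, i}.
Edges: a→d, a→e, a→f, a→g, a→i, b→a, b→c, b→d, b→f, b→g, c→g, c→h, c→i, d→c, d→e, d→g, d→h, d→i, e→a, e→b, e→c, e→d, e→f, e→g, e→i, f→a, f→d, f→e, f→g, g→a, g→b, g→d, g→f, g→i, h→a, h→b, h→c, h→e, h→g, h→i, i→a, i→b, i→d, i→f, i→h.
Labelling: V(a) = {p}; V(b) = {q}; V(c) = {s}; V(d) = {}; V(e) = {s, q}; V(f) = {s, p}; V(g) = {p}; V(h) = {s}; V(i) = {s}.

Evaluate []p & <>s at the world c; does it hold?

At c: []p is false, <>s is true, so []p & <>s is false.
  At c: []p requires p at every successor {g, h, i}.
    p fails at h, so []p is false at c.
  At c: <>s requires s at some successor in {g, h, i}.
    s holds at h, so <>s is true at c.

No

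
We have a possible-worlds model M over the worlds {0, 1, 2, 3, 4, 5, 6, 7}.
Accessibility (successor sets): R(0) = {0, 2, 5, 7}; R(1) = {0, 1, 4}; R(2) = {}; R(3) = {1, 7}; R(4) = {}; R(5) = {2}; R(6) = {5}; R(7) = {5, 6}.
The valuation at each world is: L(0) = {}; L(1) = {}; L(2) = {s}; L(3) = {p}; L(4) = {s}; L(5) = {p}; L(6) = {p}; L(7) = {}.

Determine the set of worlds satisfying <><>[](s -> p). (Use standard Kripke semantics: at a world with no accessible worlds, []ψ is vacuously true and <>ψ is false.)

0, 1, 3, 6, 7

Let φ = <><>[](s -> p). Evaluate φ at each world:
  0 (successors {0, 2, 5, 7}): φ is true.
  1 (successors {0, 1, 4}): φ is true.
  2 (successors ∅): φ is false.
  3 (successors {1, 7}): φ is true.
  4 (successors ∅): φ is false.
  5 (successors {2}): φ is false.
  6 (successors {5}): φ is true.
  7 (successors {5, 6}): φ is true.
For instance, at 3:
  At 3: <><>[](s -> p) requires <>[](s -> p) at some successor in {1, 7}.
    <>[](s -> p) holds at 1, so <><>[](s -> p) is true at 3.
      At 1: <>[](s -> p) requires [](s -> p) at some successor in {0, 1, 4}.
        [](s -> p) holds at 4, so <>[](s -> p) is true at 1.
Satisfying worlds: {0, 1, 3, 6, 7}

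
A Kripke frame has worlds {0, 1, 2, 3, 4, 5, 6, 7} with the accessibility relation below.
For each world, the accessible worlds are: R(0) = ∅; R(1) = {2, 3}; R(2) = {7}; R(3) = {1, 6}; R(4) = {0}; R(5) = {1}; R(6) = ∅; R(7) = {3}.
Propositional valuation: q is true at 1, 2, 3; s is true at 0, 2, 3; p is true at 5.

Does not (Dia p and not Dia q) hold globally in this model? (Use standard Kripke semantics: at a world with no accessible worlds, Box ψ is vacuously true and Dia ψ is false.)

Yes

Recall that Dia ψ holds at a world iff ψ holds at some accessible world.
Let φ = not (Dia p and not Dia q). Evaluate φ at each world:
  0 (successors ∅): φ is true.
  1 (successors {2, 3}): φ is true.
  2 (successors {7}): φ is true.
  3 (successors {1, 6}): φ is true.
  4 (successors {0}): φ is true.
  5 (successors {1}): φ is true.
  6 (successors ∅): φ is true.
  7 (successors {3}): φ is true.
For instance, at 5:
  At 5: Dia p and not Dia q is false, so not (Dia p and not Dia q) is true.
    At 5: Dia p is false, not Dia q is false, so Dia p and not Dia q is false.
      At 5: Dia p requires p at some successor in {1}.
        At 1: p is false.
      So Dia p is false at 5.
      At 5: Dia q is true, so not Dia q is false.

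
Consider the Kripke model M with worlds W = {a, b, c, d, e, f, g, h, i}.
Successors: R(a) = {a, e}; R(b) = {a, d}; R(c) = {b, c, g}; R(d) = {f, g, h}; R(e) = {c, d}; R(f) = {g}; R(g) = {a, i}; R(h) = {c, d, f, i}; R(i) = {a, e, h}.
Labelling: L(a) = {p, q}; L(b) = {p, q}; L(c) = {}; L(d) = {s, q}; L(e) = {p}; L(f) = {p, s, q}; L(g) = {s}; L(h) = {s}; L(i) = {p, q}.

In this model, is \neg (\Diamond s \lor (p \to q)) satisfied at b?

No

Recall that \Diamond ψ holds at a world iff ψ holds at some accessible world.
At b: \Diamond s \lor (p \to q) is true, so \neg (\Diamond s \lor (p \to q)) is false.
  At b: \Diamond s is true, p \to q is true, so \Diamond s \lor (p \to q) is true.
    At b: \Diamond s requires s at some successor in {a, d}.
      s holds at d, so \Diamond s is true at b.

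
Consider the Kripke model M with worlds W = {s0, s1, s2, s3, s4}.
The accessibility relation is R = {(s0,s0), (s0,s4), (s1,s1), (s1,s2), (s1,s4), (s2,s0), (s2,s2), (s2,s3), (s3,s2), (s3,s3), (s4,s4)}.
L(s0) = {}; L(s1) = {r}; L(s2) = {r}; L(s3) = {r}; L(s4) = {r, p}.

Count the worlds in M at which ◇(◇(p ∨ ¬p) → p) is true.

3

Let φ = ◇(◇(p ∨ ¬p) → p). Evaluate φ at each world:
  s0 (successors {s0, s4}): φ is true.
  s1 (successors {s1, s2, s4}): φ is true.
  s2 (successors {s0, s2, s3}): φ is false.
  s3 (successors {s2, s3}): φ is false.
  s4 (successors {s4}): φ is true.
For instance, at s1:
  At s1: ◇(◇(p ∨ ¬p) → p) requires ◇(p ∨ ¬p) → p at some successor in {s1, s2, s4}.
    ◇(p ∨ ¬p) → p holds at s4, so ◇(◇(p ∨ ¬p) → p) is true at s1.
      At s4: ◇(p ∨ ¬p) is true, p is true, so ◇(p ∨ ¬p) → p is true.
Satisfying worlds: {s0, s1, s4}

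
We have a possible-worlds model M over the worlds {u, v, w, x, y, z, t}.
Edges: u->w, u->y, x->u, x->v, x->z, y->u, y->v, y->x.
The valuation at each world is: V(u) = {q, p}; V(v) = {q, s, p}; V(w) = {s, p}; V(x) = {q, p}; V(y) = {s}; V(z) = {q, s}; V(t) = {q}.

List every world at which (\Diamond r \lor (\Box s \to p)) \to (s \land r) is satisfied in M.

z, t

Let φ = (\Diamond r \lor (\Box s \to p)) \to (s \land r). Evaluate φ at each world:
  u (successors {w, y}): φ is false.
  v (successors ∅): φ is false.
  w (successors ∅): φ is false.
  x (successors {u, v, z}): φ is false.
  y (successors {u, v, x}): φ is false.
  z (successors ∅): φ is true.
  t (successors ∅): φ is true.
For instance, at y:
  At y: \Diamond r \lor (\Box s \to p) is true, s \land r is false, so (\Diamond r \lor (\Box s \to p)) \to (s \land r) is false.
    At y: \Diamond r is false, \Box s \to p is true, so \Diamond r \lor (\Box s \to p) is true.
      At y: \Diamond r requires r at some successor in {u, v, x}.
        At u: r is false.
        At v: r is false.
        At x: r is false.
      So \Diamond r is false at y.
      At y: \Box s is false, p is false, so \Box s \to p is true.
Satisfying worlds: {z, t}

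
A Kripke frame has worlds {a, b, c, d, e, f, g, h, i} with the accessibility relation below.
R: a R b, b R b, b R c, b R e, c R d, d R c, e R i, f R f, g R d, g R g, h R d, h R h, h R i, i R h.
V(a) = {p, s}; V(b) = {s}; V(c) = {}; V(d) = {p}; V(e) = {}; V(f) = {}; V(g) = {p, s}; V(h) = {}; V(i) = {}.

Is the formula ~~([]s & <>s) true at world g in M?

No

At g: ~([]s & <>s) is true, so ~~([]s & <>s) is false.
  At g: []s & <>s is false, so ~([]s & <>s) is true.
    At g: []s is false, <>s is true, so []s & <>s is false.
      At g: []s requires s at every successor {d, g}.
        s fails at d, so []s is false at g.
      At g: <>s requires s at some successor in {d, g}.
        s holds at g, so <>s is true at g.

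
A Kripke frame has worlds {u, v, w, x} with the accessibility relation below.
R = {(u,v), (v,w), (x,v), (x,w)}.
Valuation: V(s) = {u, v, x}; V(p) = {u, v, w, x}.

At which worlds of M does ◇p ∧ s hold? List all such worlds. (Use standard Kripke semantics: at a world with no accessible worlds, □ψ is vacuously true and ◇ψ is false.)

u, v, x

Recall that ◇ψ holds at a world iff ψ holds at some accessible world.
Let φ = ◇p ∧ s. Evaluate φ at each world:
  u (successors {v}): φ is true.
  v (successors {w}): φ is true.
  w (successors ∅): φ is false.
  x (successors {v, w}): φ is true.
For instance, at u:
  At u: ◇p is true, s is true, so ◇p ∧ s is true.
    At u: ◇p requires p at some successor in {v}.
      p holds at v, so ◇p is true at u.
Satisfying worlds: {u, v, x}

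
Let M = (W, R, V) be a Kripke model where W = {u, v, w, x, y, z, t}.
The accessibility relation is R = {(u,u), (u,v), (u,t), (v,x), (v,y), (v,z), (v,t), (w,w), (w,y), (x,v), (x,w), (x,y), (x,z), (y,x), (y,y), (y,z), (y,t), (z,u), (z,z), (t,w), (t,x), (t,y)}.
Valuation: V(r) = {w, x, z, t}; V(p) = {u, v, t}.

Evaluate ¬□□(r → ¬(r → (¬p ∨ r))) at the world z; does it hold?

Yes

At z: □□(r → ¬(r → (¬p ∨ r))) is false, so ¬□□(r → ¬(r → (¬p ∨ r))) is true.
  At z: □□(r → ¬(r → (¬p ∨ r))) requires □(r → ¬(r → (¬p ∨ r))) at every successor {u, z}.
    □(r → ¬(r → (¬p ∨ r))) fails at u, so □□(r → ¬(r → (¬p ∨ r))) is false at z.
      At u: □(r → ¬(r → (¬p ∨ r))) requires r → ¬(r → (¬p ∨ r)) at every successor {u, v, t}.
        r → ¬(r → (¬p ∨ r)) fails at t, so □(r → ¬(r → (¬p ∨ r))) is false at u.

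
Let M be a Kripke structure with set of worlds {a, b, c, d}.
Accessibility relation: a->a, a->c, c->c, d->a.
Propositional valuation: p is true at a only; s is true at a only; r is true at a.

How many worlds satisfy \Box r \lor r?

3

Let φ = \Box r \lor r. Evaluate φ at each world:
  a (successors {a, c}): φ is true.
  b (successors ∅): φ is true.
  c (successors {c}): φ is false.
  d (successors {a}): φ is true.
For instance, at d:
  At d: \Box r is true, r is false, so \Box r \lor r is true.
    At d: \Box r requires r at every successor {a}.
      At a: r is true.
    So \Box r is true at d.
Satisfying worlds: {a, b, d}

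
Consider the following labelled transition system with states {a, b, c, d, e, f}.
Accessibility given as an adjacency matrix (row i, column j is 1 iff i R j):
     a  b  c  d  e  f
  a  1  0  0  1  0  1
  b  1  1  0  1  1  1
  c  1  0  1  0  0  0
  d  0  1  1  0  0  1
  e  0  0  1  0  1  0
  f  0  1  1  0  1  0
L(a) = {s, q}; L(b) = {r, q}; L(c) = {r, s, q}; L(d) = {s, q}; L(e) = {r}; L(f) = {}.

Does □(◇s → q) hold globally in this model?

Recall that □ψ holds at a world iff ψ holds at every accessible world, and ◇ψ holds iff ψ holds at some accessible world.
Let φ = □(◇s → q). Evaluate φ at each world:
  a (successors {a, d, f}): φ is false.
  b (successors {a, b, d, e, f}): φ is false.
  c (successors {a, c}): φ is true.
  d (successors {b, c, f}): φ is false.
  e (successors {c, e}): φ is false.
  f (successors {b, c, e}): φ is false.
Detail at a (counterexample):
  At a: □(◇s → q) requires ◇s → q at every successor {a, d, f}.
    ◇s → q fails at f, so □(◇s → q) is false at a.
      At f: ◇s is true, q is false, so ◇s → q is false.

No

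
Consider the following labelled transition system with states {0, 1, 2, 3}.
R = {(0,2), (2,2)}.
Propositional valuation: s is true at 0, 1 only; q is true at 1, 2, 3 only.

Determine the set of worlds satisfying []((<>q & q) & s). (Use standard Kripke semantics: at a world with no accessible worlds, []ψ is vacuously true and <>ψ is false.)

Let φ = []((<>q & q) & s). Evaluate φ at each world:
  0 (successors {2}): φ is false.
  1 (successors ∅): φ is true.
  2 (successors {2}): φ is false.
  3 (successors ∅): φ is true.
For instance, at 0:
  At 0: []((<>q & q) & s) requires (<>q & q) & s at every successor {2}.
    (<>q & q) & s fails at 2, so []((<>q & q) & s) is false at 0.
      At 2: <>q & q is true, s is false, so (<>q & q) & s is false.
Satisfying worlds: {1, 3}

1, 3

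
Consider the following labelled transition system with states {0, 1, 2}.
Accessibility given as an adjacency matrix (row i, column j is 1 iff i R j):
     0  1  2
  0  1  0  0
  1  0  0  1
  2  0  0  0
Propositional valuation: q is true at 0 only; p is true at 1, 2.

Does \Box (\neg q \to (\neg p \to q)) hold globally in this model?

Yes

Let φ = \Box (\neg q \to (\neg p \to q)). Evaluate φ at each world:
  0 (successors {0}): φ is true.
  1 (successors {2}): φ is true.
  2 (successors ∅): φ is true.
For instance, at 1:
  At 1: \Box (\neg q \to (\neg p \to q)) requires \neg q \to (\neg p \to q) at every successor {2}.
    At 2: \neg q \to (\neg p \to q) is true.
  So \Box (\neg q \to (\neg p \to q)) is true at 1.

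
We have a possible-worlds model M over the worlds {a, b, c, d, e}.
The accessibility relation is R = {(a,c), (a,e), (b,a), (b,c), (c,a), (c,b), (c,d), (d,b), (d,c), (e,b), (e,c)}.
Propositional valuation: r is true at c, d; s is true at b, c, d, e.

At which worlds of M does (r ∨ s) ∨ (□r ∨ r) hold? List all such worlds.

b, c, d, e

Recall that □ψ holds at a world iff ψ holds at every accessible world, and ◇ψ holds iff ψ holds at some accessible world.
Let φ = (r ∨ s) ∨ (□r ∨ r). Evaluate φ at each world:
  a (successors {c, e}): φ is false.
  b (successors {a, c}): φ is true.
  c (successors {a, b, d}): φ is true.
  d (successors {b, c}): φ is true.
  e (successors {b, c}): φ is true.
For instance, at b:
  At b: r ∨ s is true, □r ∨ r is false, so (r ∨ s) ∨ (□r ∨ r) is true.
    At b: □r is false, r is false, so □r ∨ r is false.
      At b: □r requires r at every successor {a, c}.
        r fails at a, so □r is false at b.
Satisfying worlds: {b, c, d, e}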